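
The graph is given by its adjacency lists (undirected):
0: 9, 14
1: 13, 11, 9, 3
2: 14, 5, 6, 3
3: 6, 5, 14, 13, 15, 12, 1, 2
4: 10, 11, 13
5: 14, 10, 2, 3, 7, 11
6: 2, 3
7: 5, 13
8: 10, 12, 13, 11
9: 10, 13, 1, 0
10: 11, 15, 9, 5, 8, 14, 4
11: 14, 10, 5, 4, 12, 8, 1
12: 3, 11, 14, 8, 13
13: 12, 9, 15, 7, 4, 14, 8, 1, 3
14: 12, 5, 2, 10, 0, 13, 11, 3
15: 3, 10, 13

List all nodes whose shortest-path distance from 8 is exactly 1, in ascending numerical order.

Level 0: 8
Level 1: 10, 11, 12, 13
Level 2: 1, 3, 4, 5, 7, 9, 14, 15
Level 3: 0, 2, 6

10, 11, 12, 13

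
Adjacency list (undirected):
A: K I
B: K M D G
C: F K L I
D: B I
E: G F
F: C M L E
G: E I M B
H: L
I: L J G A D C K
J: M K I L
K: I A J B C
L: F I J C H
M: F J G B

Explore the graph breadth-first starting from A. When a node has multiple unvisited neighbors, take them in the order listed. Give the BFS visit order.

A → K → I → J → B → C → L → G → D → M → F → H → E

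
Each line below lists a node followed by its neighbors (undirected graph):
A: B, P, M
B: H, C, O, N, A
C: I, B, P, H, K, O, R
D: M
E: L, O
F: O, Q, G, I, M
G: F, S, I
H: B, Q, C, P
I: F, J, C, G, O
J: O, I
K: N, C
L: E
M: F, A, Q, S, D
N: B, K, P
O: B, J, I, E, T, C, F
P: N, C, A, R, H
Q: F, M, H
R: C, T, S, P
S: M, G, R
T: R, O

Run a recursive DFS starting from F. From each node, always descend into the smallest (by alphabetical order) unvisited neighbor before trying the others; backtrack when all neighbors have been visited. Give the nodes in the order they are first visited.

F, G, I, C, B, A, M, D, Q, H, P, N, K, R, S, T, O, E, L, J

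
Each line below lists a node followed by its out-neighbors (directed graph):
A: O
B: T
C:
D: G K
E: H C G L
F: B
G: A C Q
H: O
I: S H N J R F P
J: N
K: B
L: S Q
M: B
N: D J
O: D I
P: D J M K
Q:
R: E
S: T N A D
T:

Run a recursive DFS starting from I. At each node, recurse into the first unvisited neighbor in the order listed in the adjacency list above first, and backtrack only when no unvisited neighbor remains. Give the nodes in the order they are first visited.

Visit I
I → S
S → T
S → N
N → D
D → G
G → A
A → O
G → C
G → Q
D → K
K → B
N → J
I → H
I → R
R → E
E → L
I → F
I → P
P → M

I -> S -> T -> N -> D -> G -> A -> O -> C -> Q -> K -> B -> J -> H -> R -> E -> L -> F -> P -> M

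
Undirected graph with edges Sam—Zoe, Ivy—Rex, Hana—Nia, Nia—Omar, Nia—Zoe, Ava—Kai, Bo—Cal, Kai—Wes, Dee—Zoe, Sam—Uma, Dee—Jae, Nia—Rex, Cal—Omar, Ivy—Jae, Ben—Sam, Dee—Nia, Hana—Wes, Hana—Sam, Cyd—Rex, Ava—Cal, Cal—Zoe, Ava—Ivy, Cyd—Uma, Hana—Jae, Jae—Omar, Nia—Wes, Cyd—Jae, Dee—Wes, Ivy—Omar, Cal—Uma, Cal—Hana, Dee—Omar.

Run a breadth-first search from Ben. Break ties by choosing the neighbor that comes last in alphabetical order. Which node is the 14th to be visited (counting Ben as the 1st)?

Bo

Visit Ben; enqueue Sam → queue [Sam]
Visit Sam; enqueue Zoe, Uma, Hana → queue [Zoe, Uma, Hana]
Visit Zoe; enqueue Nia, Dee, Cal → queue [Uma, Hana, Nia, Dee, Cal]
Visit Uma; enqueue Cyd → queue [Hana, Nia, Dee, Cal, Cyd]
Visit Hana; enqueue Wes, Jae → queue [Nia, Dee, Cal, Cyd, Wes, Jae]
Visit Nia; enqueue Rex, Omar → queue [Dee, Cal, Cyd, Wes, Jae, Rex, Omar]
Visit Dee → queue [Cal, Cyd, Wes, Jae, Rex, Omar]
Visit Cal; enqueue Bo, Ava → queue [Cyd, Wes, Jae, Rex, Omar, Bo, Ava]
Visit Cyd → queue [Wes, Jae, Rex, Omar, Bo, Ava]
Visit Wes; enqueue Kai → queue [Jae, Rex, Omar, Bo, Ava, Kai]
Visit Jae; enqueue Ivy → queue [Rex, Omar, Bo, Ava, Kai, Ivy]
Visit Rex → queue [Omar, Bo, Ava, Kai, Ivy]
Visit Omar → queue [Bo, Ava, Kai, Ivy]
Visit Bo → queue [Ava, Kai, Ivy]
Visit Ava → queue [Kai, Ivy]
Visit Kai → queue [Ivy]
Visit Ivy → queue []

Visit order: Ben, Sam, Zoe, Uma, Hana, Nia, Dee, Cal, Cyd, Wes, Jae, Rex, Omar, Bo, Ava, Kai, Ivy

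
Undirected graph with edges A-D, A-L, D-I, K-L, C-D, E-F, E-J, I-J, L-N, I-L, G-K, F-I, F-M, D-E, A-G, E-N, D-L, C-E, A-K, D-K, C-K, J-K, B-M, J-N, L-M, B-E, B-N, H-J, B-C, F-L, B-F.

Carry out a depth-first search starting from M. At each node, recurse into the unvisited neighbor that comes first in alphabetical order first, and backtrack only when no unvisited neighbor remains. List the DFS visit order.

Visit M
M → B
B → C
C → D
D → A
A → G
G → K
K → J
J → E
E → F
F → I
I → L
L → N
J → H

M, B, C, D, A, G, K, J, E, F, I, L, N, H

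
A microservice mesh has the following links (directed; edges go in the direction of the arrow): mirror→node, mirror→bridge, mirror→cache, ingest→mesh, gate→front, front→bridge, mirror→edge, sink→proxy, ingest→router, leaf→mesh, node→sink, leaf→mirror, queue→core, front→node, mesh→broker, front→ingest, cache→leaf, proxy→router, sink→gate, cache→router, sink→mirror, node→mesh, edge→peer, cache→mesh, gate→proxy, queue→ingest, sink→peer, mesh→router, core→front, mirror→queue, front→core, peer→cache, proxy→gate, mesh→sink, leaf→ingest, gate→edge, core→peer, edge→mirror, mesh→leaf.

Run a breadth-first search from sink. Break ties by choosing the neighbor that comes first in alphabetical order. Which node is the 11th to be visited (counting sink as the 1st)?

Visit sink; enqueue gate, mirror, peer, proxy → queue [gate, mirror, peer, proxy]
Visit gate; enqueue edge, front → queue [mirror, peer, proxy, edge, front]
Visit mirror; enqueue bridge, cache, node, queue → queue [peer, proxy, edge, front, bridge, cache, node, queue]
Visit peer → queue [proxy, edge, front, bridge, cache, node, queue]
Visit proxy; enqueue router → queue [edge, front, bridge, cache, node, queue, router]
Visit edge → queue [front, bridge, cache, node, queue, router]
Visit front; enqueue core, ingest → queue [bridge, cache, node, queue, router, core, ingest]
Visit bridge → queue [cache, node, queue, router, core, ingest]
Visit cache; enqueue leaf, mesh → queue [node, queue, router, core, ingest, leaf, mesh]
Visit node → queue [queue, router, core, ingest, leaf, mesh]
Visit queue → queue [router, core, ingest, leaf, mesh]
Visit router → queue [core, ingest, leaf, mesh]
Visit core → queue [ingest, leaf, mesh]
Visit ingest → queue [leaf, mesh]
Visit leaf → queue [mesh]
Visit mesh; enqueue broker → queue [broker]
Visit broker → queue []

Visit order: sink, gate, mirror, peer, proxy, edge, front, bridge, cache, node, queue, router, core, ingest, leaf, mesh, broker

queue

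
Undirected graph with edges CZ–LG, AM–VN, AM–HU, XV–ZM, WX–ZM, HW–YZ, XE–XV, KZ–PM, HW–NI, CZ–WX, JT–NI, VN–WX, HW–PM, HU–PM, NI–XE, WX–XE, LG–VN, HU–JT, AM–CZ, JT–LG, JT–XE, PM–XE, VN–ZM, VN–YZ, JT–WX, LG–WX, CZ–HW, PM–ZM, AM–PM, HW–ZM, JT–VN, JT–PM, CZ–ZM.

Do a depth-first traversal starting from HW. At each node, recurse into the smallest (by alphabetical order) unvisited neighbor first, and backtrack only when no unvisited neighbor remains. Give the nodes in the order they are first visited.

HW, CZ, AM, HU, JT, LG, VN, WX, XE, NI, PM, KZ, ZM, XV, YZ

Visit HW
HW → CZ
CZ → AM
AM → HU
HU → JT
JT → LG
LG → VN
VN → WX
WX → XE
XE → NI
XE → PM
PM → KZ
PM → ZM
ZM → XV
VN → YZ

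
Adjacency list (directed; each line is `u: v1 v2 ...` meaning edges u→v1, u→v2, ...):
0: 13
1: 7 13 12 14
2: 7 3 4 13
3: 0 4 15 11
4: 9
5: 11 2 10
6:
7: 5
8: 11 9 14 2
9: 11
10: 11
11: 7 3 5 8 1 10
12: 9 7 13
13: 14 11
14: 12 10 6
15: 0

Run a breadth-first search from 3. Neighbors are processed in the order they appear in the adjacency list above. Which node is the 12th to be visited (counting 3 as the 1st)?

Visit 3; enqueue 0, 4, 15, 11 → queue [0, 4, 15, 11]
Visit 0; enqueue 13 → queue [4, 15, 11, 13]
Visit 4; enqueue 9 → queue [15, 11, 13, 9]
Visit 15 → queue [11, 13, 9]
Visit 11; enqueue 7, 5, 8, 1, 10 → queue [13, 9, 7, 5, 8, 1, 10]
Visit 13; enqueue 14 → queue [9, 7, 5, 8, 1, 10, 14]
Visit 9 → queue [7, 5, 8, 1, 10, 14]
Visit 7 → queue [5, 8, 1, 10, 14]
Visit 5; enqueue 2 → queue [8, 1, 10, 14, 2]
Visit 8 → queue [1, 10, 14, 2]
Visit 1; enqueue 12 → queue [10, 14, 2, 12]
Visit 10 → queue [14, 2, 12]
Visit 14; enqueue 6 → queue [2, 12, 6]
Visit 2 → queue [12, 6]
Visit 12 → queue [6]
Visit 6 → queue []

Visit order: 3, 0, 4, 15, 11, 13, 9, 7, 5, 8, 1, 10, 14, 2, 12, 6

10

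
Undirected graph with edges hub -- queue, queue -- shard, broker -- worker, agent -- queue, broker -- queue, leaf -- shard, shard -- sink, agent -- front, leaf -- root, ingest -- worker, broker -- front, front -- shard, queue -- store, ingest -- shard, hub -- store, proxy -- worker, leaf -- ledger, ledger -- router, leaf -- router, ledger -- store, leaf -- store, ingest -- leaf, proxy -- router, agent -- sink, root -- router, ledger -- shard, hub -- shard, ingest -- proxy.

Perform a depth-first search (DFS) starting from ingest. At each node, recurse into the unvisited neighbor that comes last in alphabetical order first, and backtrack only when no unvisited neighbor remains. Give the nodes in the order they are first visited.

ingest -> worker -> proxy -> router -> root -> leaf -> store -> queue -> shard -> sink -> agent -> front -> broker -> ledger -> hub

Visit ingest
ingest → worker
worker → proxy
proxy → router
router → root
root → leaf
leaf → store
store → queue
queue → shard
shard → sink
sink → agent
agent → front
front → broker
shard → ledger
shard → hub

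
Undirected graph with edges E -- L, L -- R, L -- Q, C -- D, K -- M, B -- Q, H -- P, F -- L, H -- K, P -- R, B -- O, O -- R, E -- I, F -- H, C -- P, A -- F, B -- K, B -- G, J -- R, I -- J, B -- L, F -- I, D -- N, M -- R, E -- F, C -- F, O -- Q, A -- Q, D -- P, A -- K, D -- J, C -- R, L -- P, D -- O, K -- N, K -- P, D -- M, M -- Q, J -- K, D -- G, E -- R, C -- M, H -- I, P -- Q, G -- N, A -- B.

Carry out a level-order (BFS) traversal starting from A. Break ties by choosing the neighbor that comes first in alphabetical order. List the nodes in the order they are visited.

Visit A; enqueue B, F, K, Q → queue [B, F, K, Q]
Visit B; enqueue G, L, O → queue [F, K, Q, G, L, O]
Visit F; enqueue C, E, H, I → queue [K, Q, G, L, O, C, E, H, I]
Visit K; enqueue J, M, N, P → queue [Q, G, L, O, C, E, H, I, J, M, N, P]
Visit Q → queue [G, L, O, C, E, H, I, J, M, N, P]
Visit G; enqueue D → queue [L, O, C, E, H, I, J, M, N, P, D]
Visit L; enqueue R → queue [O, C, E, H, I, J, M, N, P, D, R]
Visit O → queue [C, E, H, I, J, M, N, P, D, R]
Visit C → queue [E, H, I, J, M, N, P, D, R]
Visit E → queue [H, I, J, M, N, P, D, R]
Visit H → queue [I, J, M, N, P, D, R]
Visit I → queue [J, M, N, P, D, R]
Visit J → queue [M, N, P, D, R]
Visit M → queue [N, P, D, R]
Visit N → queue [P, D, R]
Visit P → queue [D, R]
Visit D → queue [R]
Visit R → queue []

A, B, F, K, Q, G, L, O, C, E, H, I, J, M, N, P, D, R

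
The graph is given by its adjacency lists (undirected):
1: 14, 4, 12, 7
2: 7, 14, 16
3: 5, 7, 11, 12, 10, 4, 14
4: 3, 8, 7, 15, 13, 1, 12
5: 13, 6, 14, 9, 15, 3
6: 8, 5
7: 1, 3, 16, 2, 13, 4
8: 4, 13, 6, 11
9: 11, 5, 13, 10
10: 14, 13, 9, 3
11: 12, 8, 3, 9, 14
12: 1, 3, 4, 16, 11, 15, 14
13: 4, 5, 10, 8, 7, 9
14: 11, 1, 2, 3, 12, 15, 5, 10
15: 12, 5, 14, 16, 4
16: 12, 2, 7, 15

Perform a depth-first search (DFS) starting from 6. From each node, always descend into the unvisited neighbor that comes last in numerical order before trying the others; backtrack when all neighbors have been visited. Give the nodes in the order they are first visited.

Visit 6
6 → 8
8 → 13
13 → 10
10 → 14
14 → 15
15 → 16
16 → 12
12 → 11
11 → 9
9 → 5
5 → 3
3 → 7
7 → 4
4 → 1
7 → 2

6, 8, 13, 10, 14, 15, 16, 12, 11, 9, 5, 3, 7, 4, 1, 2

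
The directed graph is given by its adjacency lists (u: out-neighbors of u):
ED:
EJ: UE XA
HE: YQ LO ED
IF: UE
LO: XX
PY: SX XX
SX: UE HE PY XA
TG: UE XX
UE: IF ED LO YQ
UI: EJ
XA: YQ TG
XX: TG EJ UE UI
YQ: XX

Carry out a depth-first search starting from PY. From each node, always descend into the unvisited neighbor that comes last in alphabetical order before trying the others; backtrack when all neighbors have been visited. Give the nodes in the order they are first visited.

PY → XX → UI → EJ → XA → YQ → TG → UE → LO → IF → ED → SX → HE

Visit PY
PY → XX
XX → UI
UI → EJ
EJ → XA
XA → YQ
XA → TG
TG → UE
UE → LO
UE → IF
UE → ED
PY → SX
SX → HE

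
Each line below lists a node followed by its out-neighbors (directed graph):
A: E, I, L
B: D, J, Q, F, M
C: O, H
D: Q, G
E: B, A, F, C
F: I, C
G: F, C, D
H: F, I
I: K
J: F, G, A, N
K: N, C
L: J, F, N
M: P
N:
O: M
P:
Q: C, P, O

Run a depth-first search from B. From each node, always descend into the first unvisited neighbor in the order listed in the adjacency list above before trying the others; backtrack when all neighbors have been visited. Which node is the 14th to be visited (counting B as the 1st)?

J

Visit B
B → D
D → Q
Q → C
C → O
O → M
M → P
C → H
H → F
F → I
I → K
K → N
D → G
B → J
J → A
A → E
A → L

Visit order: B, D, Q, C, O, M, P, H, F, I, K, N, G, J, A, E, L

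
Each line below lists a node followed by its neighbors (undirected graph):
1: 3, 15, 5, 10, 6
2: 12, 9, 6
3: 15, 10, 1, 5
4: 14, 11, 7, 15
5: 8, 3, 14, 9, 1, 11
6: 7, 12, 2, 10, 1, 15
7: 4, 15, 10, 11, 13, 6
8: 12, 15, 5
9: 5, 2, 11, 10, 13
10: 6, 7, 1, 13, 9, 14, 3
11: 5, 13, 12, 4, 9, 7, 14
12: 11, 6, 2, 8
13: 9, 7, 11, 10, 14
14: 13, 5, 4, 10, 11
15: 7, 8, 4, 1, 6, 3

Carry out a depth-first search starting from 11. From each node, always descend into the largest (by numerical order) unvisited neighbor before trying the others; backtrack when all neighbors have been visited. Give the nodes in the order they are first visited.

Visit 11
11 → 14
14 → 13
13 → 10
10 → 9
9 → 5
5 → 8
8 → 15
15 → 7
7 → 6
6 → 12
12 → 2
6 → 1
1 → 3
7 → 4

11 -> 14 -> 13 -> 10 -> 9 -> 5 -> 8 -> 15 -> 7 -> 6 -> 12 -> 2 -> 1 -> 3 -> 4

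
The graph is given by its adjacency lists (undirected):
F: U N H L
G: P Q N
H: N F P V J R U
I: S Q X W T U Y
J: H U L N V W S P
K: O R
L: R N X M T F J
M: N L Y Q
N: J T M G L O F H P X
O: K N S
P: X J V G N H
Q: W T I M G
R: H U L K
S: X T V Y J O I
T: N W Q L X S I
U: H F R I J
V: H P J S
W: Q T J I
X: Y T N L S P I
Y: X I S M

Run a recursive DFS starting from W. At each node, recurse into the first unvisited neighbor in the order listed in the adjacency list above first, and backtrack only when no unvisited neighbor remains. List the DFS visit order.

W → Q → T → N → J → H → F → U → R → L → X → Y → I → S → V → P → G → O → K → M

Visit W
W → Q
Q → T
T → N
N → J
J → H
H → F
F → U
U → R
R → L
L → X
X → Y
Y → I
I → S
S → V
V → P
P → G
S → O
O → K
Y → M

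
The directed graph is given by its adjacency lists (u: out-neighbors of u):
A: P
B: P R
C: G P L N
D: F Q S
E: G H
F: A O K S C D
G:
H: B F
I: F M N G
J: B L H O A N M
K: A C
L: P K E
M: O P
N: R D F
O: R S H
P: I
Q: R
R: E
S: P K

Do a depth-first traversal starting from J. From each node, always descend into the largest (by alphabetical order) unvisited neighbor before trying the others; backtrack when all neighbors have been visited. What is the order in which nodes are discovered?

Visit J
J → O
O → S
S → P
P → I
I → N
N → R
R → E
E → H
H → F
F → K
K → C
C → L
C → G
K → A
F → D
D → Q
H → B
I → M

J, O, S, P, I, N, R, E, H, F, K, C, L, G, A, D, Q, B, M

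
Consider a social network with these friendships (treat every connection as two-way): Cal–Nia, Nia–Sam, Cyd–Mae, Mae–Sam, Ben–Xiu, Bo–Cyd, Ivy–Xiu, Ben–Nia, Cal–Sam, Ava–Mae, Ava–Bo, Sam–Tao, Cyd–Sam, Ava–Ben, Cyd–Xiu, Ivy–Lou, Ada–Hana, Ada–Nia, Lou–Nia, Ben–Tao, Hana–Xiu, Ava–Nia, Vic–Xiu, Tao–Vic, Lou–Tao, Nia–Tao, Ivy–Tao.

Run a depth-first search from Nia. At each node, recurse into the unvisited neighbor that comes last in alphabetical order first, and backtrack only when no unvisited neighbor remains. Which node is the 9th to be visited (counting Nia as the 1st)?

Visit Nia
Nia → Tao
Tao → Vic
Vic → Xiu
Xiu → Ivy
Ivy → Lou
Xiu → Hana
Hana → Ada
Xiu → Cyd
Cyd → Sam
Sam → Mae
Mae → Ava
Ava → Bo
Ava → Ben
Sam → Cal

Visit order: Nia, Tao, Vic, Xiu, Ivy, Lou, Hana, Ada, Cyd, Sam, Mae, Ava, Bo, Ben, Cal

Cyd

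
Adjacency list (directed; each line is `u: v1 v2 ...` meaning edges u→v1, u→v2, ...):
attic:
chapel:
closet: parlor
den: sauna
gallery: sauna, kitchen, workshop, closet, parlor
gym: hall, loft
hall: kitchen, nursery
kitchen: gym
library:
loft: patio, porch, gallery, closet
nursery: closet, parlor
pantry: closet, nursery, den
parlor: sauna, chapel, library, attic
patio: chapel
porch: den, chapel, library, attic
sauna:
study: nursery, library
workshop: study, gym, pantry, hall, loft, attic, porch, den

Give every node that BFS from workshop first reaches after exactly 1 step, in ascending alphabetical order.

attic, den, gym, hall, loft, pantry, porch, study

Level 0: workshop
Level 1: attic, den, gym, hall, loft, pantry, porch, study
Level 2: chapel, closet, gallery, kitchen, library, nursery, patio, sauna
Level 3: parlor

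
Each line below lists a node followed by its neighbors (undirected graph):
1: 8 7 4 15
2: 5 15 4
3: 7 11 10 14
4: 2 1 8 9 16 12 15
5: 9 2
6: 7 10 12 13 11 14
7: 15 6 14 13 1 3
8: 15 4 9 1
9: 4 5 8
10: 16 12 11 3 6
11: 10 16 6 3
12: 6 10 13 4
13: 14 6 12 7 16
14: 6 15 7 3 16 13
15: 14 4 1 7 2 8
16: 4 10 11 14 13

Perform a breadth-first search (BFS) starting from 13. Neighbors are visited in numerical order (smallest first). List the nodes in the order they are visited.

Visit 13; enqueue 6, 7, 12, 14, 16 → queue [6, 7, 12, 14, 16]
Visit 6; enqueue 10, 11 → queue [7, 12, 14, 16, 10, 11]
Visit 7; enqueue 1, 3, 15 → queue [12, 14, 16, 10, 11, 1, 3, 15]
Visit 12; enqueue 4 → queue [14, 16, 10, 11, 1, 3, 15, 4]
Visit 14 → queue [16, 10, 11, 1, 3, 15, 4]
Visit 16 → queue [10, 11, 1, 3, 15, 4]
Visit 10 → queue [11, 1, 3, 15, 4]
Visit 11 → queue [1, 3, 15, 4]
Visit 1; enqueue 8 → queue [3, 15, 4, 8]
Visit 3 → queue [15, 4, 8]
Visit 15; enqueue 2 → queue [4, 8, 2]
Visit 4; enqueue 9 → queue [8, 2, 9]
Visit 8 → queue [2, 9]
Visit 2; enqueue 5 → queue [9, 5]
Visit 9 → queue [5]
Visit 5 → queue []

13 6 7 12 14 16 10 11 1 3 15 4 8 2 9 5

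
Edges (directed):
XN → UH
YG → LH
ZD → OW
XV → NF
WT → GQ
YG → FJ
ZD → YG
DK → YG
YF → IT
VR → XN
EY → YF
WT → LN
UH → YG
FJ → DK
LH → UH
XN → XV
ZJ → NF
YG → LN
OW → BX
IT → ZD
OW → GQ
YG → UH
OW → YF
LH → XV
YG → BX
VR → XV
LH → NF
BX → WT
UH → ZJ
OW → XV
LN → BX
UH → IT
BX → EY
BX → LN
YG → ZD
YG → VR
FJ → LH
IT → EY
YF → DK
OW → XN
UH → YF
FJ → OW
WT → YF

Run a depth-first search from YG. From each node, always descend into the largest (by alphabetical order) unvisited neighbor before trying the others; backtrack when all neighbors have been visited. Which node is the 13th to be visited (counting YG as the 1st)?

GQ

Visit YG
YG → ZD
ZD → OW
OW → YF
YF → IT
IT → EY
YF → DK
OW → XV
XV → NF
OW → XN
XN → UH
UH → ZJ
OW → GQ
OW → BX
BX → WT
WT → LN
YG → VR
YG → LH
YG → FJ

Visit order: YG, ZD, OW, YF, IT, EY, DK, XV, NF, XN, UH, ZJ, GQ, BX, WT, LN, VR, LH, FJ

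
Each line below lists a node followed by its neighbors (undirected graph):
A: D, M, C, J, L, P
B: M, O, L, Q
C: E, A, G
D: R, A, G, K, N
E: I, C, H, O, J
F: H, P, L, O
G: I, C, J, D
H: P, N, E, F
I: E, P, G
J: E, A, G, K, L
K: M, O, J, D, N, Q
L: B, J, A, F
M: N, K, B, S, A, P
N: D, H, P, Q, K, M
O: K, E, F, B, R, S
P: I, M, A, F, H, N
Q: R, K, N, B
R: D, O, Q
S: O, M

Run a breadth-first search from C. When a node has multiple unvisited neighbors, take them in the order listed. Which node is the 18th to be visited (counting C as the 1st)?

Visit C; enqueue E, A, G → queue [E, A, G]
Visit E; enqueue I, H, O, J → queue [A, G, I, H, O, J]
Visit A; enqueue D, M, L, P → queue [G, I, H, O, J, D, M, L, P]
Visit G → queue [I, H, O, J, D, M, L, P]
Visit I → queue [H, O, J, D, M, L, P]
Visit H; enqueue N, F → queue [O, J, D, M, L, P, N, F]
Visit O; enqueue K, B, R, S → queue [J, D, M, L, P, N, F, K, B, R, S]
Visit J → queue [D, M, L, P, N, F, K, B, R, S]
Visit D → queue [M, L, P, N, F, K, B, R, S]
Visit M → queue [L, P, N, F, K, B, R, S]
Visit L → queue [P, N, F, K, B, R, S]
Visit P → queue [N, F, K, B, R, S]
Visit N; enqueue Q → queue [F, K, B, R, S, Q]
Visit F → queue [K, B, R, S, Q]
Visit K → queue [B, R, S, Q]
Visit B → queue [R, S, Q]
Visit R → queue [S, Q]
Visit S → queue [Q]
Visit Q → queue []

Visit order: C, E, A, G, I, H, O, J, D, M, L, P, N, F, K, B, R, S, Q

S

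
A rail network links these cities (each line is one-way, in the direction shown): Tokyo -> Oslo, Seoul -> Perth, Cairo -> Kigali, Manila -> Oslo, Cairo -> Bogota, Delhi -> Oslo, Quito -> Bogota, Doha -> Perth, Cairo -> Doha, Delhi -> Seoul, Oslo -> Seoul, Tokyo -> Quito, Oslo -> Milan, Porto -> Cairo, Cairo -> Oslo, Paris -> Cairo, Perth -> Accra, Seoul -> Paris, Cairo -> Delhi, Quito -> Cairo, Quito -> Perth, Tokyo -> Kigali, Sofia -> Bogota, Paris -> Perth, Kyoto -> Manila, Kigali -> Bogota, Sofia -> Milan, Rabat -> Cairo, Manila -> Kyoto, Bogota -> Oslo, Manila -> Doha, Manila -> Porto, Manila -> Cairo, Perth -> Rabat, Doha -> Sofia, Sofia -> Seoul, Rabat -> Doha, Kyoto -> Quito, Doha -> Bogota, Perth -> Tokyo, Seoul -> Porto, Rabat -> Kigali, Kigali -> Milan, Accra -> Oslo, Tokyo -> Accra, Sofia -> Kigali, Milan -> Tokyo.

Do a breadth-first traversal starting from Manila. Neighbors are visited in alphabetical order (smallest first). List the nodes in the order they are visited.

Manila → Cairo → Doha → Kyoto → Oslo → Porto → Bogota → Delhi → Kigali → Perth → Sofia → Quito → Milan → Seoul → Accra → Rabat → Tokyo → Paris

Visit Manila; enqueue Cairo, Doha, Kyoto, Oslo, Porto → queue [Cairo, Doha, Kyoto, Oslo, Porto]
Visit Cairo; enqueue Bogota, Delhi, Kigali → queue [Doha, Kyoto, Oslo, Porto, Bogota, Delhi, Kigali]
Visit Doha; enqueue Perth, Sofia → queue [Kyoto, Oslo, Porto, Bogota, Delhi, Kigali, Perth, Sofia]
Visit Kyoto; enqueue Quito → queue [Oslo, Porto, Bogota, Delhi, Kigali, Perth, Sofia, Quito]
Visit Oslo; enqueue Milan, Seoul → queue [Porto, Bogota, Delhi, Kigali, Perth, Sofia, Quito, Milan, Seoul]
Visit Porto → queue [Bogota, Delhi, Kigali, Perth, Sofia, Quito, Milan, Seoul]
Visit Bogota → queue [Delhi, Kigali, Perth, Sofia, Quito, Milan, Seoul]
Visit Delhi → queue [Kigali, Perth, Sofia, Quito, Milan, Seoul]
Visit Kigali → queue [Perth, Sofia, Quito, Milan, Seoul]
Visit Perth; enqueue Accra, Rabat, Tokyo → queue [Sofia, Quito, Milan, Seoul, Accra, Rabat, Tokyo]
Visit Sofia → queue [Quito, Milan, Seoul, Accra, Rabat, Tokyo]
Visit Quito → queue [Milan, Seoul, Accra, Rabat, Tokyo]
Visit Milan → queue [Seoul, Accra, Rabat, Tokyo]
Visit Seoul; enqueue Paris → queue [Accra, Rabat, Tokyo, Paris]
Visit Accra → queue [Rabat, Tokyo, Paris]
Visit Rabat → queue [Tokyo, Paris]
Visit Tokyo → queue [Paris]
Visit Paris → queue []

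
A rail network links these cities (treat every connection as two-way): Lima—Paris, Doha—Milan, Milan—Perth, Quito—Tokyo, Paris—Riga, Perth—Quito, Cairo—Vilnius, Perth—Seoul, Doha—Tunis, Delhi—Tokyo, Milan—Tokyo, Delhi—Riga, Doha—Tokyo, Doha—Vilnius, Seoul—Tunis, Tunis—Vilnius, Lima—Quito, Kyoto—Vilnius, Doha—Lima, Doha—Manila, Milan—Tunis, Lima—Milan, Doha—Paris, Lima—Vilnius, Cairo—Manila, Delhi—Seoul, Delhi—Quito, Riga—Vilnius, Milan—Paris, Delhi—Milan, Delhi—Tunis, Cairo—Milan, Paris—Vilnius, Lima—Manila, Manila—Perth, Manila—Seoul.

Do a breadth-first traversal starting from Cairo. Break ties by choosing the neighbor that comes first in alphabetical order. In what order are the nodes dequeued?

Visit Cairo; enqueue Manila, Milan, Vilnius → queue [Manila, Milan, Vilnius]
Visit Manila; enqueue Doha, Lima, Perth, Seoul → queue [Milan, Vilnius, Doha, Lima, Perth, Seoul]
Visit Milan; enqueue Delhi, Paris, Tokyo, Tunis → queue [Vilnius, Doha, Lima, Perth, Seoul, Delhi, Paris, Tokyo, Tunis]
Visit Vilnius; enqueue Kyoto, Riga → queue [Doha, Lima, Perth, Seoul, Delhi, Paris, Tokyo, Tunis, Kyoto, Riga]
Visit Doha → queue [Lima, Perth, Seoul, Delhi, Paris, Tokyo, Tunis, Kyoto, Riga]
Visit Lima; enqueue Quito → queue [Perth, Seoul, Delhi, Paris, Tokyo, Tunis, Kyoto, Riga, Quito]
Visit Perth → queue [Seoul, Delhi, Paris, Tokyo, Tunis, Kyoto, Riga, Quito]
Visit Seoul → queue [Delhi, Paris, Tokyo, Tunis, Kyoto, Riga, Quito]
Visit Delhi → queue [Paris, Tokyo, Tunis, Kyoto, Riga, Quito]
Visit Paris → queue [Tokyo, Tunis, Kyoto, Riga, Quito]
Visit Tokyo → queue [Tunis, Kyoto, Riga, Quito]
Visit Tunis → queue [Kyoto, Riga, Quito]
Visit Kyoto → queue [Riga, Quito]
Visit Riga → queue [Quito]
Visit Quito → queue []

Cairo -> Manila -> Milan -> Vilnius -> Doha -> Lima -> Perth -> Seoul -> Delhi -> Paris -> Tokyo -> Tunis -> Kyoto -> Riga -> Quito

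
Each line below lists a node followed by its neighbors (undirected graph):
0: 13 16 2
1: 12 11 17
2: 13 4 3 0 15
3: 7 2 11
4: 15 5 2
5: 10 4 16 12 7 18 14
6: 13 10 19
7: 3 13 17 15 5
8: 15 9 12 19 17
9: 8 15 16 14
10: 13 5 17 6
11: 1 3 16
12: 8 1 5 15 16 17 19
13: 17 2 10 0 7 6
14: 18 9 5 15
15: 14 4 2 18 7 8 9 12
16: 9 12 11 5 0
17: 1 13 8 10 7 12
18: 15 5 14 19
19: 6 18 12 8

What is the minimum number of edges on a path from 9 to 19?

Level 0: 9
Level 1: 8, 14, 15, 16
Level 2: 0, 2, 4, 5, 7, 11, 12, 17, 18, 19
Level 3: 1, 3, 6, 10, 13
19 first appears at level 2.

2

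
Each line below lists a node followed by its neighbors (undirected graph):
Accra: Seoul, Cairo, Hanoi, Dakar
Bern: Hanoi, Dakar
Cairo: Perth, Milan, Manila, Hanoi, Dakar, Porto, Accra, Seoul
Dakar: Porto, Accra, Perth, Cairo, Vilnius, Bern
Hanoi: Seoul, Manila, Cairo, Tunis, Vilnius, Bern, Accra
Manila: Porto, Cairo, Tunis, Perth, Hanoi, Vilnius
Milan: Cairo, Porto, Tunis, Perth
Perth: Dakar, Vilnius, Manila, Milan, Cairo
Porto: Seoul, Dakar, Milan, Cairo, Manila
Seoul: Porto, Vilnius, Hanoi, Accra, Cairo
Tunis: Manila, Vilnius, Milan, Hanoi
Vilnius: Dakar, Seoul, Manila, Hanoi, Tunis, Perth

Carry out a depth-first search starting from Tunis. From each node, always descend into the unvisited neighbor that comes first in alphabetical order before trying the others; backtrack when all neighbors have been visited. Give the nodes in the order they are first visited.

Visit Tunis
Tunis → Hanoi
Hanoi → Accra
Accra → Cairo
Cairo → Dakar
Dakar → Bern
Dakar → Perth
Perth → Manila
Manila → Porto
Porto → Milan
Porto → Seoul
Seoul → Vilnius

Tunis, Hanoi, Accra, Cairo, Dakar, Bern, Perth, Manila, Porto, Milan, Seoul, Vilnius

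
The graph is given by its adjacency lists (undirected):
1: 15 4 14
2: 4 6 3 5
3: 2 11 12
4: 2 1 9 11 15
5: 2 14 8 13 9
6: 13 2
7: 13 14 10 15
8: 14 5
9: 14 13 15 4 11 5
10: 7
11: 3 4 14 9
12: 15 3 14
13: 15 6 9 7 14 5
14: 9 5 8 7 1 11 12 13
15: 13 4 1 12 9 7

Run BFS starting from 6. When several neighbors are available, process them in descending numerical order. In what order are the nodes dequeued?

6 -> 13 -> 2 -> 15 -> 14 -> 9 -> 7 -> 5 -> 4 -> 3 -> 12 -> 1 -> 11 -> 8 -> 10

Visit 6; enqueue 13, 2 → queue [13, 2]
Visit 13; enqueue 15, 14, 9, 7, 5 → queue [2, 15, 14, 9, 7, 5]
Visit 2; enqueue 4, 3 → queue [15, 14, 9, 7, 5, 4, 3]
Visit 15; enqueue 12, 1 → queue [14, 9, 7, 5, 4, 3, 12, 1]
Visit 14; enqueue 11, 8 → queue [9, 7, 5, 4, 3, 12, 1, 11, 8]
Visit 9 → queue [7, 5, 4, 3, 12, 1, 11, 8]
Visit 7; enqueue 10 → queue [5, 4, 3, 12, 1, 11, 8, 10]
Visit 5 → queue [4, 3, 12, 1, 11, 8, 10]
Visit 4 → queue [3, 12, 1, 11, 8, 10]
Visit 3 → queue [12, 1, 11, 8, 10]
Visit 12 → queue [1, 11, 8, 10]
Visit 1 → queue [11, 8, 10]
Visit 11 → queue [8, 10]
Visit 8 → queue [10]
Visit 10 → queue []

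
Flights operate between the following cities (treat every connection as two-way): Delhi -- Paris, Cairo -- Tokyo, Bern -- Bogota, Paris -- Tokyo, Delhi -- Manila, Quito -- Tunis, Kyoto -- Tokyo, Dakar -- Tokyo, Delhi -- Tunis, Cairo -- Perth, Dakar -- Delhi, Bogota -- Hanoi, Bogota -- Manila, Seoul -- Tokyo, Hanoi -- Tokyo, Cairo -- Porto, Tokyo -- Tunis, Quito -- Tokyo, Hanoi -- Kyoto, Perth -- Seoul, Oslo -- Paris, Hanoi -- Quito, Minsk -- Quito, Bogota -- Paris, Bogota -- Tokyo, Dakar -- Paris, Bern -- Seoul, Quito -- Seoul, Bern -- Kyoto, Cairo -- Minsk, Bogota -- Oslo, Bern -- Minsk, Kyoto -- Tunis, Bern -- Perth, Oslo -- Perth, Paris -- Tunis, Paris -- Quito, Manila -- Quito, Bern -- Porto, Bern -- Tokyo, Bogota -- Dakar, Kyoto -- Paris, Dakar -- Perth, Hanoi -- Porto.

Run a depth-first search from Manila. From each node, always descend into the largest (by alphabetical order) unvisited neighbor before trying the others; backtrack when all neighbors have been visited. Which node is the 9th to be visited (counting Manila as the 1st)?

Visit Manila
Manila → Quito
Quito → Tunis
Tunis → Tokyo
Tokyo → Seoul
Seoul → Perth
Perth → Oslo
Oslo → Paris
Paris → Kyoto
Kyoto → Hanoi
Hanoi → Porto
Porto → Cairo
Cairo → Minsk
Minsk → Bern
Bern → Bogota
Bogota → Dakar
Dakar → Delhi

Visit order: Manila, Quito, Tunis, Tokyo, Seoul, Perth, Oslo, Paris, Kyoto, Hanoi, Porto, Cairo, Minsk, Bern, Bogota, Dakar, Delhi

Kyoto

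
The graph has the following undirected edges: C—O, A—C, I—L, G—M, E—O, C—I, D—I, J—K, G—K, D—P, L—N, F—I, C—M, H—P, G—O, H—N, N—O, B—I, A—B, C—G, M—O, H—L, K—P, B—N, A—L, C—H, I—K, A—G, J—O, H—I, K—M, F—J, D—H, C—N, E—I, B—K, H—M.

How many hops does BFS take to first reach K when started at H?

Level 0: H
Level 1: C, D, I, L, M, N, P
Level 2: A, B, E, F, G, K, O
Level 3: J
K first appears at level 2.

2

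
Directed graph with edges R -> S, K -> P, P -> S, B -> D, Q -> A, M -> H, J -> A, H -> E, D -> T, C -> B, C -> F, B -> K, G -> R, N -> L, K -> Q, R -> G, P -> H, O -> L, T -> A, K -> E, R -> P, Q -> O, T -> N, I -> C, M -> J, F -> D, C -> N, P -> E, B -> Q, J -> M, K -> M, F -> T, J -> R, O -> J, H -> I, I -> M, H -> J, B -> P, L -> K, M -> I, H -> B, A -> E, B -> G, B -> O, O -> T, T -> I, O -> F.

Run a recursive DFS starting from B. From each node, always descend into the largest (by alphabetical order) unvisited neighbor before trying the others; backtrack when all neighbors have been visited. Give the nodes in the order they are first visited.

Visit B
B → Q
Q → O
O → T
T → N
N → L
L → K
K → P
P → S
P → H
H → J
J → R
R → G
J → M
M → I
I → C
C → F
F → D
J → A
A → E

B -> Q -> O -> T -> N -> L -> K -> P -> S -> H -> J -> R -> G -> M -> I -> C -> F -> D -> A -> E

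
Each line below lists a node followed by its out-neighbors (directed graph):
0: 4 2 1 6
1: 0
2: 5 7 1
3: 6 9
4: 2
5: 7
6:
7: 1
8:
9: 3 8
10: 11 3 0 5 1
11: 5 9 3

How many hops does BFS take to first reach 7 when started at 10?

Level 0: 10
Level 1: 0, 1, 3, 5, 11
Level 2: 2, 4, 6, 7, 9
Level 3: 8
7 first appears at level 2.

2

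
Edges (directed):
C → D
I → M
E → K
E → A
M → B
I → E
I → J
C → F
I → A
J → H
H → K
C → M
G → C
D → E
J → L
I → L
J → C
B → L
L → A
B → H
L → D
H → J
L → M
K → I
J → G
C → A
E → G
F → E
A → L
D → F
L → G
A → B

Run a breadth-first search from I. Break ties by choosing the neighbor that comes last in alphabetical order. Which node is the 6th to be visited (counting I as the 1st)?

A

Visit I; enqueue M, L, J, E, A → queue [M, L, J, E, A]
Visit M; enqueue B → queue [L, J, E, A, B]
Visit L; enqueue G, D → queue [J, E, A, B, G, D]
Visit J; enqueue H, C → queue [E, A, B, G, D, H, C]
Visit E; enqueue K → queue [A, B, G, D, H, C, K]
Visit A → queue [B, G, D, H, C, K]
Visit B → queue [G, D, H, C, K]
Visit G → queue [D, H, C, K]
Visit D; enqueue F → queue [H, C, K, F]
Visit H → queue [C, K, F]
Visit C → queue [K, F]
Visit K → queue [F]
Visit F → queue []

Visit order: I, M, L, J, E, A, B, G, D, H, C, K, F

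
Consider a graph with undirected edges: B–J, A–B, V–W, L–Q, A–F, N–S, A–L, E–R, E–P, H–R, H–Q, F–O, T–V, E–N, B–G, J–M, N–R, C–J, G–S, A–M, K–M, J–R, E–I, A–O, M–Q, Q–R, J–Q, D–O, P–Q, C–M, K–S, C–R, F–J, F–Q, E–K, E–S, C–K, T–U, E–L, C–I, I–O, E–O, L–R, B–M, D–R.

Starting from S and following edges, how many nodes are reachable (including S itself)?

19

BFS from S visits: S, N, K, G, E, R, M, C, B, P, O, L, I, Q, J, H, D, A, F
Reachable nodes: 19 of 23 total.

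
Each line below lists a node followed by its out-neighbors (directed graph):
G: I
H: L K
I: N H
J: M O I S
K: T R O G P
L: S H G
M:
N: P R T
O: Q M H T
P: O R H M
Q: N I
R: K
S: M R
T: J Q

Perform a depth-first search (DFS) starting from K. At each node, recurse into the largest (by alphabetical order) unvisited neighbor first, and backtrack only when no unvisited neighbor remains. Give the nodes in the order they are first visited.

Visit K
K → T
T → Q
Q → N
N → R
N → P
P → O
O → M
O → H
H → L
L → S
L → G
G → I
T → J

K T Q N R P O M H L S G I J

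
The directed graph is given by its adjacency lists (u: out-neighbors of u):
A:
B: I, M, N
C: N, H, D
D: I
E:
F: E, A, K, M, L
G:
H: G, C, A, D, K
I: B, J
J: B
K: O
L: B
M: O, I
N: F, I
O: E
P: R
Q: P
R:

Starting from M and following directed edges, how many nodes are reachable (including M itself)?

11

BFS from M visits: M, O, I, E, B, J, N, F, A, K, L
Reachable nodes: 11 of 18 total.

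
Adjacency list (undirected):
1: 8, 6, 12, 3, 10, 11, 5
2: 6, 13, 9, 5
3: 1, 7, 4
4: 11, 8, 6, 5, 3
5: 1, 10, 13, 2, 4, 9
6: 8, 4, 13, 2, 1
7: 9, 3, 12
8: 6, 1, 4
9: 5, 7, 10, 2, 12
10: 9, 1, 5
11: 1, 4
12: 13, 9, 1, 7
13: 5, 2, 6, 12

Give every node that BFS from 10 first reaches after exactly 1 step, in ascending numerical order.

Level 0: 10
Level 1: 1, 5, 9
Level 2: 2, 3, 4, 6, 7, 8, 11, 12, 13

1, 5, 9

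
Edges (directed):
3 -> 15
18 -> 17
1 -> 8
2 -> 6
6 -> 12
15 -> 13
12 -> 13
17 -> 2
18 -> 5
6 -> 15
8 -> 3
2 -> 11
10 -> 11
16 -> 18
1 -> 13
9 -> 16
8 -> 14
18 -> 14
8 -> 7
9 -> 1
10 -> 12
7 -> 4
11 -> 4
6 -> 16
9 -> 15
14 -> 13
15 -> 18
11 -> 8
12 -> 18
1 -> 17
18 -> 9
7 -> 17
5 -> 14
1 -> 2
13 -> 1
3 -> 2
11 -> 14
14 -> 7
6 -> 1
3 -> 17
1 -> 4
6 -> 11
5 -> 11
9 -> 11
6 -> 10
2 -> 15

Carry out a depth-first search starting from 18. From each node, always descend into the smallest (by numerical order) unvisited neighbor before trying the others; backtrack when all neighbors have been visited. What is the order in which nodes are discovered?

Visit 18
18 → 5
5 → 11
11 → 4
11 → 8
8 → 3
3 → 2
2 → 6
6 → 1
1 → 13
1 → 17
6 → 10
10 → 12
6 → 15
6 → 16
8 → 7
8 → 14
18 → 9

18 -> 5 -> 11 -> 4 -> 8 -> 3 -> 2 -> 6 -> 1 -> 13 -> 17 -> 10 -> 12 -> 15 -> 16 -> 7 -> 14 -> 9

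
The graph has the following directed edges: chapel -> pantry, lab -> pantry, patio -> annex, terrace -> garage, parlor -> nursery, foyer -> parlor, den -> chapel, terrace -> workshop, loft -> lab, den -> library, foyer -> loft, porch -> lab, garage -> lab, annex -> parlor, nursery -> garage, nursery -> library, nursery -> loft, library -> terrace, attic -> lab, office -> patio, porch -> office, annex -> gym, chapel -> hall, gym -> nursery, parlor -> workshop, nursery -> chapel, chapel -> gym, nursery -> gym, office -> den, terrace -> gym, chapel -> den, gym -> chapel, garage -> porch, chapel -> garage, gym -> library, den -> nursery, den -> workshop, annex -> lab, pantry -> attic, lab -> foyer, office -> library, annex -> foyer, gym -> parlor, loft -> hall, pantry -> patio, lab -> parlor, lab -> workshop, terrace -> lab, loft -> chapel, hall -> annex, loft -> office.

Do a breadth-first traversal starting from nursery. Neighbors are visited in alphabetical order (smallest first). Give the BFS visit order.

nursery -> chapel -> garage -> gym -> library -> loft -> den -> hall -> pantry -> lab -> porch -> parlor -> terrace -> office -> workshop -> annex -> attic -> patio -> foyer

Visit nursery; enqueue chapel, garage, gym, library, loft → queue [chapel, garage, gym, library, loft]
Visit chapel; enqueue den, hall, pantry → queue [garage, gym, library, loft, den, hall, pantry]
Visit garage; enqueue lab, porch → queue [gym, library, loft, den, hall, pantry, lab, porch]
Visit gym; enqueue parlor → queue [library, loft, den, hall, pantry, lab, porch, parlor]
Visit library; enqueue terrace → queue [loft, den, hall, pantry, lab, porch, parlor, terrace]
Visit loft; enqueue office → queue [den, hall, pantry, lab, porch, parlor, terrace, office]
Visit den; enqueue workshop → queue [hall, pantry, lab, porch, parlor, terrace, office, workshop]
Visit hall; enqueue annex → queue [pantry, lab, porch, parlor, terrace, office, workshop, annex]
Visit pantry; enqueue attic, patio → queue [lab, porch, parlor, terrace, office, workshop, annex, attic, patio]
Visit lab; enqueue foyer → queue [porch, parlor, terrace, office, workshop, annex, attic, patio, foyer]
Visit porch → queue [parlor, terrace, office, workshop, annex, attic, patio, foyer]
Visit parlor → queue [terrace, office, workshop, annex, attic, patio, foyer]
Visit terrace → queue [office, workshop, annex, attic, patio, foyer]
Visit office → queue [workshop, annex, attic, patio, foyer]
Visit workshop → queue [annex, attic, patio, foyer]
Visit annex → queue [attic, patio, foyer]
Visit attic → queue [patio, foyer]
Visit patio → queue [foyer]
Visit foyer → queue []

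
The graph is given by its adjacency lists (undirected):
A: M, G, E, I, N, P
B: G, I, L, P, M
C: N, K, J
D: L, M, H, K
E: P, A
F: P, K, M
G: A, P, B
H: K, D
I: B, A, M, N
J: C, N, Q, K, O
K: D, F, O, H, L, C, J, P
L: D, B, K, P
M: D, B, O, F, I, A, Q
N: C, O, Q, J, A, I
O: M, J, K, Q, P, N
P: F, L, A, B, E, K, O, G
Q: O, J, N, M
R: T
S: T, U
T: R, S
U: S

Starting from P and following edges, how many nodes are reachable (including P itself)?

BFS from P visits: P, O, L, K, G, F, E, B, A, Q, N, M, J, D, H, C, I
Reachable nodes: 17 of 21 total.

17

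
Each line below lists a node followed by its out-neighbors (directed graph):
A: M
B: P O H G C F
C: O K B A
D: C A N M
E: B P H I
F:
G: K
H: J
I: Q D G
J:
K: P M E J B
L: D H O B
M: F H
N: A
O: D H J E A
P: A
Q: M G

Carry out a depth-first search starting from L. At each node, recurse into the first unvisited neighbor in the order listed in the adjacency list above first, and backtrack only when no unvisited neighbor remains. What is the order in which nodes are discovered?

L D C O H J E B P A M F G K I Q N

Visit L
L → D
D → C
C → O
O → H
H → J
O → E
E → B
B → P
P → A
A → M
M → F
B → G
G → K
E → I
I → Q
D → N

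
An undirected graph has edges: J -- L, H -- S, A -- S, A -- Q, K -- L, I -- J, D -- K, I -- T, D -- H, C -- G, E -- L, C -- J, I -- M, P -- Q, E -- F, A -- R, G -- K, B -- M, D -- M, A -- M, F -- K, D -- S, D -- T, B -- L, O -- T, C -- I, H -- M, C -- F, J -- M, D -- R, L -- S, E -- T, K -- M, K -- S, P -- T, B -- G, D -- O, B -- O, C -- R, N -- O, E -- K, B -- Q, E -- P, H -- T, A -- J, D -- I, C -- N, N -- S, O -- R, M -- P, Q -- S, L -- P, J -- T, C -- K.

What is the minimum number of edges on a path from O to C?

2

Level 0: O
Level 1: B, D, N, R, T
Level 2: A, C, E, G, H, I, J, K, L, M, P, Q, S
Level 3: F
C first appears at level 2.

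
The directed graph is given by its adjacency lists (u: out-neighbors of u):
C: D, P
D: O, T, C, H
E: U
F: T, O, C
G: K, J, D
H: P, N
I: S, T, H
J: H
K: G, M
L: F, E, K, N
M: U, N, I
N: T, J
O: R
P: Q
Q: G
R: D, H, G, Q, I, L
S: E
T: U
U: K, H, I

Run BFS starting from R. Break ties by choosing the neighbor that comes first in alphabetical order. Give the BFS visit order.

Visit R; enqueue D, G, H, I, L, Q → queue [D, G, H, I, L, Q]
Visit D; enqueue C, O, T → queue [G, H, I, L, Q, C, O, T]
Visit G; enqueue J, K → queue [H, I, L, Q, C, O, T, J, K]
Visit H; enqueue N, P → queue [I, L, Q, C, O, T, J, K, N, P]
Visit I; enqueue S → queue [L, Q, C, O, T, J, K, N, P, S]
Visit L; enqueue E, F → queue [Q, C, O, T, J, K, N, P, S, E, F]
Visit Q → queue [C, O, T, J, K, N, P, S, E, F]
Visit C → queue [O, T, J, K, N, P, S, E, F]
Visit O → queue [T, J, K, N, P, S, E, F]
Visit T; enqueue U → queue [J, K, N, P, S, E, F, U]
Visit J → queue [K, N, P, S, E, F, U]
Visit K; enqueue M → queue [N, P, S, E, F, U, M]
Visit N → queue [P, S, E, F, U, M]
Visit P → queue [S, E, F, U, M]
Visit S → queue [E, F, U, M]
Visit E → queue [F, U, M]
Visit F → queue [U, M]
Visit U → queue [M]
Visit M → queue []

R, D, G, H, I, L, Q, C, O, T, J, K, N, P, S, E, F, U, M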